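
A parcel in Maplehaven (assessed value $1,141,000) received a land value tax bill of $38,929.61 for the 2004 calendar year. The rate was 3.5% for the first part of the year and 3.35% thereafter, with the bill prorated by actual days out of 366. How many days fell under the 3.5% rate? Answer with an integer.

Let d = days at the first rate; then 366 − d days at the second rate.
$1,141,000 × [3.5%·d + 3.35%·(366−d)] / 366 = $38,929.61
Solving gives d = 151, so the new rate took effect on 31 May 2004.

151 days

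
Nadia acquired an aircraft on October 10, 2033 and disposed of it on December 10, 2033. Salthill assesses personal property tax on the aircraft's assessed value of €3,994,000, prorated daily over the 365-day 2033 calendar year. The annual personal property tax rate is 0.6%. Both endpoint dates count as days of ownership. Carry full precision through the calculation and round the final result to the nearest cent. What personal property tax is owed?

Days held (October 10 – December 10, 2033): 62 out of 365
Tax = €3,994,000 × 0.6% × 62/365 = €4,070.5973

€4,070.60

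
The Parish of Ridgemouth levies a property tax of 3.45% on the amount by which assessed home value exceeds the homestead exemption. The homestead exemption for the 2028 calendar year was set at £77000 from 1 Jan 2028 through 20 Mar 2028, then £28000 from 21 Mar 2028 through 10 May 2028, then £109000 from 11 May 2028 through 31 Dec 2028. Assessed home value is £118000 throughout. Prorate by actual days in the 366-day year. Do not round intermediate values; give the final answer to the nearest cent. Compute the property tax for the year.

1 Jan – 20 Mar 2028: 80 days, exemption £77000 → (£118000 − £77000) × 3.45% × 80/366 = £309.1803
21 Mar – 10 May 2028: 51 days, exemption £28000 → (£118000 − £28000) × 3.45% × 51/366 = £432.6639
11 May – 31 Dec 2028: 235 days, exemption £109000 → (£118000 − £109000) × 3.45% × 235/366 = £199.3648
Total = £941.2090

£941.21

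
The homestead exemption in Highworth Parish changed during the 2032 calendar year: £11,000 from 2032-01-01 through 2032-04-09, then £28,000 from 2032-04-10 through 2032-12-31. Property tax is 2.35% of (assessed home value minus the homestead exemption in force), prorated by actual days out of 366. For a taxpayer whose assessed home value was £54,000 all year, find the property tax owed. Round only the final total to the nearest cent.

2032-01-01 to 2032-04-09: 100 days, exemption £11,000 → (£54,000 − £11,000) × 2.35% × 100/366 = £276.0929
2032-04-10 to 2032-12-31: 266 days, exemption £28,000 → (£54,000 − £28,000) × 2.35% × 266/366 = £444.0601
Total = £720.1530

£720.15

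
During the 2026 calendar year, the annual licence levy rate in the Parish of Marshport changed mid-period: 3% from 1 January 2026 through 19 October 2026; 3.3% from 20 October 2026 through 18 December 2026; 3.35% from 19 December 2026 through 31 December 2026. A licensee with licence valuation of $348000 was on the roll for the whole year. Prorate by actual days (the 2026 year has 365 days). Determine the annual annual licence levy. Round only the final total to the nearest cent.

$10655.00

1 January – 19 October 2026: 292 days at 3% → $348000 × 3% × 292/365 = $8352.0000
20 October – 18 December 2026: 60 days at 3.3% → $348000 × 3.3% × 60/365 = $1887.7808
19 December – 31 December 2026: 13 days at 3.35% → $348000 × 3.35% × 13/365 = $415.2164
Total = $10654.9973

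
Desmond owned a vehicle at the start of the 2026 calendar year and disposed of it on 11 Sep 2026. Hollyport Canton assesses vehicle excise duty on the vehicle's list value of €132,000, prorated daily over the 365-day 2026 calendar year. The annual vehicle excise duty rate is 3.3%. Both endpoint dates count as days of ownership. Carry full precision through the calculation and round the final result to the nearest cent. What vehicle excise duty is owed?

Days held (1 Jan – 11 Sep 2026): 254 out of 365
Tax = €132,000 × 3.3% × 254/365 = €3,031.2986

€3,031.30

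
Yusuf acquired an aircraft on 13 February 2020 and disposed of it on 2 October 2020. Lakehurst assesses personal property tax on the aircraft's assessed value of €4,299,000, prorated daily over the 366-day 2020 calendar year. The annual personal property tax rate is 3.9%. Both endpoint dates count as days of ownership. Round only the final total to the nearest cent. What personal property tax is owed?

€106,735.01

Days held (13 February – 2 October 2020): 233 out of 366
Tax = €4,299,000 × 3.9% × 233/366 = €106,735.0082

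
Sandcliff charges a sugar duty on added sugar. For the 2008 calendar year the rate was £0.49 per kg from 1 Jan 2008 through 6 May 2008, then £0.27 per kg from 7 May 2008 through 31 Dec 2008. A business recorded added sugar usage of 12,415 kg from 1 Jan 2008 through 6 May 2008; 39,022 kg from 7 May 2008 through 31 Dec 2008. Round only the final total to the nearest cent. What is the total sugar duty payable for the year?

£16,619.29

1 Jan – 6 May 2008: 12,415 kg at £0.49/kg → £6,083.35
7 May – 31 Dec 2008: 39,022 kg at £0.27/kg → £10,535.94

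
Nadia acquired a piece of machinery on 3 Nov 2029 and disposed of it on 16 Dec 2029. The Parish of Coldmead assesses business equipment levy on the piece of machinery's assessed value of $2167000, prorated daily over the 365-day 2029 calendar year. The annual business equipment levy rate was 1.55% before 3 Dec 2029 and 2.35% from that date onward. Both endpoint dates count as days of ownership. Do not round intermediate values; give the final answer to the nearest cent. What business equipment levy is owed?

$4713.97

3 Nov – 2 Dec 2029: 30 days at 1.55% → $2167000 × 1.55% × 30/365 = $2760.6986
3 Dec – 16 Dec 2029: 14 days at 2.35% → $2167000 × 2.35% × 14/365 = $1953.2685
Total = $4713.9671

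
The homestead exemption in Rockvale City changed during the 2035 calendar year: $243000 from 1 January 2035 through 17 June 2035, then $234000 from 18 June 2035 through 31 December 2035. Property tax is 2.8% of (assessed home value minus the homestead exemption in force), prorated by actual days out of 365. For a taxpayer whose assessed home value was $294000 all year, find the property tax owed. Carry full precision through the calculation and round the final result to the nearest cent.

$1564.01

1 January – 17 June 2035: 168 days, exemption $243000 → ($294000 − $243000) × 2.8% × 168/365 = $657.2712
18 June – 31 December 2035: 197 days, exemption $234000 → ($294000 − $234000) × 2.8% × 197/365 = $906.7397
Total = $1564.0110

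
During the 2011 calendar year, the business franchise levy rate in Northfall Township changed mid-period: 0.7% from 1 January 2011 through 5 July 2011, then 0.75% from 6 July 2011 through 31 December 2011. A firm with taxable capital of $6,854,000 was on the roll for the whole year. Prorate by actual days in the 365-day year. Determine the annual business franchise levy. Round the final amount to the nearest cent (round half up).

1 January – 5 July 2011: 186 days at 0.7% → $6,854,000 × 0.7% × 186/365 = $24,449.0630
6 July – 31 December 2011: 179 days at 0.75% → $6,854,000 × 0.75% × 179/365 = $25,209.5753
Total = $49,658.6384

$49,658.64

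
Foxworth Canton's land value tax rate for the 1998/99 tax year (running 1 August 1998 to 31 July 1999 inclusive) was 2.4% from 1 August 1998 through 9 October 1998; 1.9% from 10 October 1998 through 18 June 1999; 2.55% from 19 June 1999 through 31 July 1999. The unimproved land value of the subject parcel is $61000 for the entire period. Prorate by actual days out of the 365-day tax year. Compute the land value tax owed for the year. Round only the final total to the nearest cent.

$1264.20

1 August – 9 October 1998: 70 days at 2.4% → $61000 × 2.4% × 70/365 = $280.7671
10 October 1998 – 18 June 1999: 252 days at 1.9% → $61000 × 1.9% × 252/365 = $800.1863
19 June – 31 July 1999: 43 days at 2.55% → $61000 × 2.55% × 43/365 = $183.2507
Total = $1264.2041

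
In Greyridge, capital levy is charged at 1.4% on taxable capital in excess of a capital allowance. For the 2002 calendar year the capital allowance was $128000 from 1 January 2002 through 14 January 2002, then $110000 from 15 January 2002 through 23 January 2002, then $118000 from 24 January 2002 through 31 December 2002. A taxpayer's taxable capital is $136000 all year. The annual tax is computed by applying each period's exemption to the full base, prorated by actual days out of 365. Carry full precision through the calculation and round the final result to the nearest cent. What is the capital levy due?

1 January – 14 January 2002: 14 days, exemption $128000 → ($136000 − $128000) × 1.4% × 14/365 = $4.2959
15 January – 23 January 2002: 9 days, exemption $110000 → ($136000 − $110000) × 1.4% × 9/365 = $8.9753
24 January – 31 December 2002: 342 days, exemption $118000 → ($136000 − $118000) × 1.4% × 342/365 = $236.1205
Total = $249.3918

$249.39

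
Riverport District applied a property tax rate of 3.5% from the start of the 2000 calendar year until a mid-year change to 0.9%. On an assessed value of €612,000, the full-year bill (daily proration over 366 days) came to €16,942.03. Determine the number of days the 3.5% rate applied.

263 days

Let d = days at the first rate; then 366 − d days at the second rate.
€612,000 × [3.5%·d + 0.9%·(366−d)] / 366 = €16,942.03
Solving gives d = 263, so the new rate took effect on 20 Sep 2000.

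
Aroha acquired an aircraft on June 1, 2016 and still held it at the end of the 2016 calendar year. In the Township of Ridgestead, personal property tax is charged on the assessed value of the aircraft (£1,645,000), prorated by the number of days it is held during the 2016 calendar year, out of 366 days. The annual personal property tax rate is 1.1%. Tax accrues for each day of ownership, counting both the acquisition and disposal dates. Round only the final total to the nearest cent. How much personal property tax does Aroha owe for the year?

£10,580.14

Days held (June 1 – December 31, 2016): 214 out of 366
Tax = £1,645,000 × 1.1% × 214/366 = £10,580.1366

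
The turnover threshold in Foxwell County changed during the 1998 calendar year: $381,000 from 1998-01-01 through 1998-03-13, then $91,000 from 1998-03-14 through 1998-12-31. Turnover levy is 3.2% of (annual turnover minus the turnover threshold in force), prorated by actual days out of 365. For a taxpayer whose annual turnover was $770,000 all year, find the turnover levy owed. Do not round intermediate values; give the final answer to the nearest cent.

$19,897.42

1998-01-01 to 1998-03-13: 72 days, exemption $381,000 → ($770,000 − $381,000) × 3.2% × 72/365 = $2,455.4959
1998-03-14 to 1998-12-31: 293 days, exemption $91,000 → ($770,000 − $91,000) × 3.2% × 293/365 = $17,441.9288
Total = $19,897.4247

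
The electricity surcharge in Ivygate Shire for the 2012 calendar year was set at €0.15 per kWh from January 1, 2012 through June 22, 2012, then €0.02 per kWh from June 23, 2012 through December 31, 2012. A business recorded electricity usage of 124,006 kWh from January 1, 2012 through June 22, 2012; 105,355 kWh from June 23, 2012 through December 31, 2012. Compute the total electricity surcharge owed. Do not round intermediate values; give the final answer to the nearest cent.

€20,708.00

January 1 – June 22, 2012: 124,006 kWh at €0.15/kWh → €18,600.90
June 23 – December 31, 2012: 105,355 kWh at €0.02/kWh → €2,107.10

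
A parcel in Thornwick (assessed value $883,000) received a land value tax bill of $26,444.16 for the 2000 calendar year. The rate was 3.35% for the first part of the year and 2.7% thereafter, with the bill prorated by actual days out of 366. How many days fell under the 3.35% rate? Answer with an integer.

Let d = days at the first rate; then 366 − d days at the second rate.
$883,000 × [3.35%·d + 2.7%·(366−d)] / 366 = $26,444.16
Solving gives d = 166, so the new rate took effect on June 15, 2000.

166 days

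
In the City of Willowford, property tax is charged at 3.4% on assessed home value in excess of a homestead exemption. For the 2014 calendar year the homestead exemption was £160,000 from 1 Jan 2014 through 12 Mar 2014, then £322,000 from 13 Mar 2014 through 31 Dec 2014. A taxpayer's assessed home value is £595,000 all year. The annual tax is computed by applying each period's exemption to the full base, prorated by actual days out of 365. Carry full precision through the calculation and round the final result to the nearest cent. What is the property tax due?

1 Jan – 12 Mar 2014: 71 days, exemption £160,000 → (£595,000 − £160,000) × 3.4% × 71/365 = £2,876.9589
13 Mar – 31 Dec 2014: 294 days, exemption £322,000 → (£595,000 − £322,000) × 3.4% × 294/365 = £7,476.4603
Total = £10,353.4192

£10,353.42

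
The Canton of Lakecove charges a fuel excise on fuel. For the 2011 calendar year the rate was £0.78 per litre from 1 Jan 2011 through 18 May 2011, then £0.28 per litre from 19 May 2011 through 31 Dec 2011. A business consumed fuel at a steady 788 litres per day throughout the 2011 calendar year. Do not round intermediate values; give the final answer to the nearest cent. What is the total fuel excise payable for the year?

1 Jan – 18 May 2011: 138 days × 788 litres/day = 108,744 litres at £0.78/litre → £84820.32
19 May – 31 Dec 2011: 227 days × 788 litres/day = 178,876 litres at £0.28/litre → £50085.28

£134905.60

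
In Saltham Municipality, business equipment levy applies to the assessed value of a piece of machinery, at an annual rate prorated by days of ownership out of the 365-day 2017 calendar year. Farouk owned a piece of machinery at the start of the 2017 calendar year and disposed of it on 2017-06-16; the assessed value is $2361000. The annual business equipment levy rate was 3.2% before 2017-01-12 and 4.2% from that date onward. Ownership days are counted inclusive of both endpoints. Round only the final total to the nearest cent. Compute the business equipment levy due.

2017-01-01 to 2017-01-11: 11 days at 3.2% → $2361000 × 3.2% × 11/365 = $2276.9096
2017-01-12 to 2017-06-16: 156 days at 4.2% → $2361000 × 4.2% × 156/365 = $42381.5671
Total = $44658.4767

$44658.48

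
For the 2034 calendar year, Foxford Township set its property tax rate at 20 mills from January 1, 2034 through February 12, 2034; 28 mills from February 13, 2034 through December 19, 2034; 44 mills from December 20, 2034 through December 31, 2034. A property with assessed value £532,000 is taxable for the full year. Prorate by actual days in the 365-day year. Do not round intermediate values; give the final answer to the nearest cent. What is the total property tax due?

January 1 – February 12, 2034: 43 days at 20 mills → £532,000 × 2% × 43/365 = £1,253.4795
February 13 – December 19, 2034: 310 days at 28 mills → £532,000 × 2.8% × 310/365 = £12,651.3973
December 20 – December 31, 2034: 12 days at 44 mills → £532,000 × 4.4% × 12/365 = £769.5781
Total = £14,674.4548

£14,674.45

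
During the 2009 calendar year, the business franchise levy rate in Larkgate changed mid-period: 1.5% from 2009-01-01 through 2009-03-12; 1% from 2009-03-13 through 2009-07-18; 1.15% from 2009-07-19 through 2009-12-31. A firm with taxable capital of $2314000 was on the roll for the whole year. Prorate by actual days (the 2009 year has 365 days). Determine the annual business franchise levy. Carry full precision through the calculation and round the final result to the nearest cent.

$26969.19

2009-01-01 to 2009-03-12: 71 days at 1.5% → $2314000 × 1.5% × 71/365 = $6751.8082
2009-03-13 to 2009-07-18: 128 days at 1% → $2314000 × 1% × 128/365 = $8114.8493
2009-07-19 to 2009-12-31: 166 days at 1.15% → $2314000 × 1.15% × 166/365 = $12102.5370
Total = $26969.1945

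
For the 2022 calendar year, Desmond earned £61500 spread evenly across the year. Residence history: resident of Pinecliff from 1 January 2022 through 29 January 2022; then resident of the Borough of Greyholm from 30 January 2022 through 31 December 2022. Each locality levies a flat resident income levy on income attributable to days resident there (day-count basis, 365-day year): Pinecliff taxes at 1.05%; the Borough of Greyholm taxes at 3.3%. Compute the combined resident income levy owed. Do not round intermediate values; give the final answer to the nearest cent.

Pinecliff, 1 January – 29 January 2022: 29 days → £61500 × 1.05% × 29/365 = £51.3062
The Borough of Greyholm, 30 January – 31 December 2022: 336 days → £61500 × 3.3% × 336/365 = £1868.2521
Total = £1919.5582

£1919.56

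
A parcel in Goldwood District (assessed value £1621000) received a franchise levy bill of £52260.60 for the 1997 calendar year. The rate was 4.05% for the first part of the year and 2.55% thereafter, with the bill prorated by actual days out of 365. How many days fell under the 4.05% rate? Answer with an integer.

Let d = days at the first rate; then 365 − d days at the second rate.
£1621000 × [4.05%·d + 2.55%·(365−d)] / 365 = £52260.60
Solving gives d = 164, so the new rate took effect on 14 June 1997.

164 days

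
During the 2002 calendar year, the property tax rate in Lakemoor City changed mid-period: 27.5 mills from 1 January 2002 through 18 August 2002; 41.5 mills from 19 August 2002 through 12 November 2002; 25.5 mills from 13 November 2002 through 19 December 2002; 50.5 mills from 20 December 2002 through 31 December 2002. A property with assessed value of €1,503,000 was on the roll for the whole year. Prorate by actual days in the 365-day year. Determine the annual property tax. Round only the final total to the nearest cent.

€47,122.14

1 January – 18 August 2002: 230 days at 27.5 mills → €1,503,000 × 2.75% × 230/365 = €26,045.1370
19 August – 12 November 2002: 86 days at 41.5 mills → €1,503,000 × 4.15% × 86/365 = €14,696.4575
13 November – 19 December 2002: 37 days at 25.5 mills → €1,503,000 × 2.55% × 37/365 = €3,885.1521
20 December – 31 December 2002: 12 days at 50.5 mills → €1,503,000 × 5.05% × 12/365 = €2,495.3918
Total = €47,122.1384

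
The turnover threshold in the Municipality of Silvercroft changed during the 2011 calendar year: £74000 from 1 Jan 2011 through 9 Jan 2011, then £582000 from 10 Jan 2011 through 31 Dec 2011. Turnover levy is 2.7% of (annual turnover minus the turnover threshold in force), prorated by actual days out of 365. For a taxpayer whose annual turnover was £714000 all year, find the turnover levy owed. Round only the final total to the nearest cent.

1 Jan – 9 Jan 2011: 9 days, exemption £74000 → (£714000 − £74000) × 2.7% × 9/365 = £426.0822
10 Jan – 31 Dec 2011: 356 days, exemption £582000 → (£714000 − £582000) × 2.7% × 356/365 = £3476.1205
Total = £3902.2027

£3902.20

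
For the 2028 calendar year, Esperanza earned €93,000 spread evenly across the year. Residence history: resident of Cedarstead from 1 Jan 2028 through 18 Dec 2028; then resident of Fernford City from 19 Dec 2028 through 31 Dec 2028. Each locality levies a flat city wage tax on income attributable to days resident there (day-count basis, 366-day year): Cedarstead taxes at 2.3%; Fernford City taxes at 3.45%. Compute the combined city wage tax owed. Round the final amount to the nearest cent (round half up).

€2,176.99

Cedarstead, 1 Jan – 18 Dec 2028: 353 days → €93,000 × 2.3% × 353/366 = €2,063.0246
Fernford City, 19 Dec – 31 Dec 2028: 13 days → €93,000 × 3.45% × 13/366 = €113.9631
Total = €2,176.9877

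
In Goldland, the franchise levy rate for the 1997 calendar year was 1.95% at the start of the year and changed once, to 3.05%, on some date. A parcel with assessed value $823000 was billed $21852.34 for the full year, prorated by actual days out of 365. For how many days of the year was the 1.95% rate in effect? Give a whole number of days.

131 days

Let d = days at the first rate; then 365 − d days at the second rate.
$823000 × [1.95%·d + 3.05%·(365−d)] / 365 = $21852.34
Solving gives d = 131, so the new rate took effect on 12 May 1997.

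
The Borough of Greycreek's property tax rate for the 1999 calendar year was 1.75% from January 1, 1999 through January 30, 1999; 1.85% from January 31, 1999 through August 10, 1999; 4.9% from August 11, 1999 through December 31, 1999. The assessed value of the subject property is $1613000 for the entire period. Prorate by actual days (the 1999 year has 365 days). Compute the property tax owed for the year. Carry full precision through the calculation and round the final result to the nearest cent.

January 1 – January 30, 1999: 30 days at 1.75% → $1613000 × 1.75% × 30/365 = $2320.0685
January 31 – August 10, 1999: 192 days at 1.85% → $1613000 × 1.85% × 192/365 = $15696.9205
August 11 – December 31, 1999: 143 days at 4.9% → $1613000 × 4.9% × 143/365 = $30965.1808
Total = $48982.1699

$48982.17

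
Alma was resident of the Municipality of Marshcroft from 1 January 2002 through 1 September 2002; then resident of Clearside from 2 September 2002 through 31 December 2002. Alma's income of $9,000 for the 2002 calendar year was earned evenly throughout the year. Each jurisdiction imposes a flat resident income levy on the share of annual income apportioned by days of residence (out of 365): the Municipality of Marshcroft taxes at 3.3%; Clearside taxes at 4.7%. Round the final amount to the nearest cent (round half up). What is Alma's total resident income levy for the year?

The Municipality of Marshcroft, 1 January – 1 September 2002: 244 days → $9,000 × 3.3% × 244/365 = $198.5425
Clearside, 2 September – 31 December 2002: 121 days → $9,000 × 4.7% × 121/365 = $140.2274
Total = $338.7699

$338.77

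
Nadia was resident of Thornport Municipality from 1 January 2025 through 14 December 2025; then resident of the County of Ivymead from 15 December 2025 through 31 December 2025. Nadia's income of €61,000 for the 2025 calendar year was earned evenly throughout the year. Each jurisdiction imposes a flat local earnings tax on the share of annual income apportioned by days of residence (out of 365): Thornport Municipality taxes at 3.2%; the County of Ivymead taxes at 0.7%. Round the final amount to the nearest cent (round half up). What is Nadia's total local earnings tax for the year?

Thornport Municipality, 1 January – 14 December 2025: 348 days → €61,000 × 3.2% × 348/365 = €1,861.0849
The County of Ivymead, 15 December – 31 December 2025: 17 days → €61,000 × 0.7% × 17/365 = €19.8877
Total = €1,880.9726

€1,880.97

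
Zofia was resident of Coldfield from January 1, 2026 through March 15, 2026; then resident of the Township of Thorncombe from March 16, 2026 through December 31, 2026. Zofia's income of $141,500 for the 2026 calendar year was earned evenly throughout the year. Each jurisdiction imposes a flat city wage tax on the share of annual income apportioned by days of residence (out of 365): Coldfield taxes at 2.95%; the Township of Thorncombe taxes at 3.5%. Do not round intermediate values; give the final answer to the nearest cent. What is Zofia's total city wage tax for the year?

Coldfield, January 1 – March 15, 2026: 74 days → $141,500 × 2.95% × 74/365 = $846.2863
The Township of Thorncombe, March 16 – December 31, 2026: 291 days → $141,500 × 3.5% × 291/365 = $3,948.4315
Total = $4,794.7178

$4,794.72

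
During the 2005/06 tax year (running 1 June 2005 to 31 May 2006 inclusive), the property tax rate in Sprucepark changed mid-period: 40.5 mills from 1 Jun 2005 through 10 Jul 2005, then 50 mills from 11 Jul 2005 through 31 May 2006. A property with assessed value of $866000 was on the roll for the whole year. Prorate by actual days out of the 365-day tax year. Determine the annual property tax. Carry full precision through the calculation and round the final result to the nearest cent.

1 Jun – 10 Jul 2005: 40 days at 40.5 mills → $866000 × 4.05% × 40/365 = $3843.6164
11 Jul 2005 – 31 May 2006: 325 days at 50 mills → $866000 × 5% × 325/365 = $38554.7945
Total = $42398.4110

$42398.41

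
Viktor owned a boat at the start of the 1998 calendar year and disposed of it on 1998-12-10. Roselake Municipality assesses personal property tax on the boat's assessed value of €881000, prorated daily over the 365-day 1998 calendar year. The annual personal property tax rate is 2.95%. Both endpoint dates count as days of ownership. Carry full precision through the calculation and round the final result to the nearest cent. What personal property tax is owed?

€24494.21

Days held (1998-01-01 to 1998-12-10): 344 out of 365
Tax = €881000 × 2.95% × 344/365 = €24494.2137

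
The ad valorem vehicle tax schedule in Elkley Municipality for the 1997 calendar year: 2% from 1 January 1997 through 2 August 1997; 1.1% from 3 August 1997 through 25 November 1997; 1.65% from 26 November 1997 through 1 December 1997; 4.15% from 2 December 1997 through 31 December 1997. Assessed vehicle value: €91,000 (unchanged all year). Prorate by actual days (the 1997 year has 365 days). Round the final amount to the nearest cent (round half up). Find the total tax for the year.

1 January – 2 August 1997: 214 days at 2% → €91,000 × 2% × 214/365 = €1,067.0685
3 August – 25 November 1997: 115 days at 1.1% → €91,000 × 1.1% × 115/365 = €315.3836
26 November – 1 December 1997: 6 days at 1.65% → €91,000 × 1.65% × 6/365 = €24.6822
2 December – 31 December 1997: 30 days at 4.15% → €91,000 × 4.15% × 30/365 = €310.3973
Total = €1,717.5315

€1,717.53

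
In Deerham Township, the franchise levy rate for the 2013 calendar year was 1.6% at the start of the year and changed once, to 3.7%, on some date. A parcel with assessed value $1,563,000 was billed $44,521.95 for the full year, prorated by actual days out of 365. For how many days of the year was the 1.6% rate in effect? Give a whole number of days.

Let d = days at the first rate; then 365 − d days at the second rate.
$1,563,000 × [1.6%·d + 3.7%·(365−d)] / 365 = $44,521.95
Solving gives d = 148, so the new rate took effect on 29 May 2013.

148 days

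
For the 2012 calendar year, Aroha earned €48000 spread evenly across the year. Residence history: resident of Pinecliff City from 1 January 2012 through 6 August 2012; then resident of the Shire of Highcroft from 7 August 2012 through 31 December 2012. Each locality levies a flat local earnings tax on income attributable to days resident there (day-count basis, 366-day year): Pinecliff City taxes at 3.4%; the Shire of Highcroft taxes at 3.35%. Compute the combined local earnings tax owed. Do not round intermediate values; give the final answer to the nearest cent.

€1622.36

Pinecliff City, 1 January – 6 August 2012: 219 days → €48000 × 3.4% × 219/366 = €976.5246
The Shire of Highcroft, 7 August – 31 December 2012: 147 days → €48000 × 3.35% × 147/366 = €645.8361
Total = €1622.3607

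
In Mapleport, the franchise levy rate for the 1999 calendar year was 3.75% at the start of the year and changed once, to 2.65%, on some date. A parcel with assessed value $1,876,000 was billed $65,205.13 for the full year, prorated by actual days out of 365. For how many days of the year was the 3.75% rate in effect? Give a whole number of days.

274 days

Let d = days at the first rate; then 365 − d days at the second rate.
$1,876,000 × [3.75%·d + 2.65%·(365−d)] / 365 = $65,205.13
Solving gives d = 274, so the new rate took effect on 2 October 1999.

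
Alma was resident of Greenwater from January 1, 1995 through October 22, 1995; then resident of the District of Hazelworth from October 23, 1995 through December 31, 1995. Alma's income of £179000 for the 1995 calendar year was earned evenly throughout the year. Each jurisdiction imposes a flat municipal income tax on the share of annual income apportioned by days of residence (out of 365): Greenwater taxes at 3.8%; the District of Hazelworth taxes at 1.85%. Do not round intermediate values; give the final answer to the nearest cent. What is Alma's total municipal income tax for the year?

£6132.59

Greenwater, January 1 – October 22, 1995: 295 days → £179000 × 3.8% × 295/365 = £5497.5068
The District of Hazelworth, October 23 – December 31, 1995: 70 days → £179000 × 1.85% × 70/365 = £635.0822
Total = £6132.5890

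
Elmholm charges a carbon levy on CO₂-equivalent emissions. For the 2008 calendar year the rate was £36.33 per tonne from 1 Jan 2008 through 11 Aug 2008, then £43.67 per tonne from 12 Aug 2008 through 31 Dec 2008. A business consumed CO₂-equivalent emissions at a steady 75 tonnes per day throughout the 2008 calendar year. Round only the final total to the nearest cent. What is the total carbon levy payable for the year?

£1075429.50

1 Jan – 11 Aug 2008: 224 days × 75 tonnes/day = 16,800 tonnes at £36.33/tonne → £610344.00
12 Aug – 31 Dec 2008: 142 days × 75 tonnes/day = 10,650 tonnes at £43.67/tonne → £465085.50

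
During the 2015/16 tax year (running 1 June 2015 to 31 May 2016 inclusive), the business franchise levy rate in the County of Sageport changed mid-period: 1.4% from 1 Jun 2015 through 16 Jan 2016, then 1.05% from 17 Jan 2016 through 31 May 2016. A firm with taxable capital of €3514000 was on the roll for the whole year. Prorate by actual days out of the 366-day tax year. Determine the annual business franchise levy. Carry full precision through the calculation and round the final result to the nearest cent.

1 Jun 2015 – 16 Jan 2016: 230 days at 1.4% → €3514000 × 1.4% × 230/366 = €30915.5191
17 Jan – 31 May 2016: 136 days at 1.05% → €3514000 × 1.05% × 136/366 = €13710.3607
Total = €44625.8798

€44625.88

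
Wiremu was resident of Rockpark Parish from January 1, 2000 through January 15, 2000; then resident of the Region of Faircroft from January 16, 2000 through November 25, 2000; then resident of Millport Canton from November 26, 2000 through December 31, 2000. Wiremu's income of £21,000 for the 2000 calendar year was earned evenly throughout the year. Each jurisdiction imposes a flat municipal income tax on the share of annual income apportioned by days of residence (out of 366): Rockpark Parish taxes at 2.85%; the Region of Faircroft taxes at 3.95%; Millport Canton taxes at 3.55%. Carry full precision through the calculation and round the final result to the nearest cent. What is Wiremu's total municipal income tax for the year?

£811.77

Rockpark Parish, January 1 – January 15, 2000: 15 days → £21,000 × 2.85% × 15/366 = £24.5287
The Region of Faircroft, January 16 – November 25, 2000: 315 days → £21,000 × 3.95% × 315/366 = £713.9139
Millport Canton, November 26 – December 31, 2000: 36 days → £21,000 × 3.55% × 36/366 = £73.3279
Total = £811.7705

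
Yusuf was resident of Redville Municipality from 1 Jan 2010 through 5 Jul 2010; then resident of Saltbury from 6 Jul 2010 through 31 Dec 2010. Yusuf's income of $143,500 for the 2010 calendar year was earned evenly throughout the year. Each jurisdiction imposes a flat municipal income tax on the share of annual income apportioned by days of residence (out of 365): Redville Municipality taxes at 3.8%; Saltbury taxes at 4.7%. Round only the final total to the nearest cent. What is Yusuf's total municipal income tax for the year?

Redville Municipality, 1 Jan – 5 Jul 2010: 186 days → $143,500 × 3.8% × 186/365 = $2,778.7890
Saltbury, 6 Jul – 31 Dec 2010: 179 days → $143,500 × 4.7% × 179/365 = $3,307.5767
Total = $6,086.3658

$6,086.37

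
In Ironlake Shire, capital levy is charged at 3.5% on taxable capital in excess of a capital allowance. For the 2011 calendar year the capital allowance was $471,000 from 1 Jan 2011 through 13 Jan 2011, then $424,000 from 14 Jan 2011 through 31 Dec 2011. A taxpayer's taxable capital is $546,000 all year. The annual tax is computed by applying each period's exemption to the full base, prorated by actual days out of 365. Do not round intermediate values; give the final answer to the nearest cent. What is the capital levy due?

1 Jan – 13 Jan 2011: 13 days, exemption $471,000 → ($546,000 − $471,000) × 3.5% × 13/365 = $93.4932
14 Jan – 31 Dec 2011: 352 days, exemption $424,000 → ($546,000 − $424,000) × 3.5% × 352/365 = $4,117.9178
Total = $4,211.4110

$4,211.41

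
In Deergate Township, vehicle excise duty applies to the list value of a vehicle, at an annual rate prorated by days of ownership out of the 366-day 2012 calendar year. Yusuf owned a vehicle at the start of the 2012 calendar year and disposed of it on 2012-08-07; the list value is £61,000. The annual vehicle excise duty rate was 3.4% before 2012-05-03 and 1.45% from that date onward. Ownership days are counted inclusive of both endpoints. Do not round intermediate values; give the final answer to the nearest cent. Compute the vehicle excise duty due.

£931.42

2012-01-01 to 2012-05-02: 123 days at 3.4% → £61,000 × 3.4% × 123/366 = £697.0000
2012-05-03 to 2012-08-07: 97 days at 1.45% → £61,000 × 1.45% × 97/366 = £234.4167
Total = £931.4167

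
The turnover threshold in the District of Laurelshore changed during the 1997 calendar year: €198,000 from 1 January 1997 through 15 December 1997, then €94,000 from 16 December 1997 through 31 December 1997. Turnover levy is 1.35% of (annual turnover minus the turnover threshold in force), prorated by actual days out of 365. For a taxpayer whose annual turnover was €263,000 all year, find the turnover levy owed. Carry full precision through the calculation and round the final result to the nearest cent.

€939.05

1 January – 15 December 1997: 349 days, exemption €198,000 → (€263,000 − €198,000) × 1.35% × 349/365 = €839.0342
16 December – 31 December 1997: 16 days, exemption €94,000 → (€263,000 − €94,000) × 1.35% × 16/365 = €100.0110
Total = €939.0452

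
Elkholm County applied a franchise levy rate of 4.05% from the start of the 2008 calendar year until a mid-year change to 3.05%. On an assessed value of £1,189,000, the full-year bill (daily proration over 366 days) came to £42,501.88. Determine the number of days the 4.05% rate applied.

Let d = days at the first rate; then 366 − d days at the second rate.
£1,189,000 × [4.05%·d + 3.05%·(366−d)] / 366 = £42,501.88
Solving gives d = 192, so the new rate took effect on July 11, 2008.

192 days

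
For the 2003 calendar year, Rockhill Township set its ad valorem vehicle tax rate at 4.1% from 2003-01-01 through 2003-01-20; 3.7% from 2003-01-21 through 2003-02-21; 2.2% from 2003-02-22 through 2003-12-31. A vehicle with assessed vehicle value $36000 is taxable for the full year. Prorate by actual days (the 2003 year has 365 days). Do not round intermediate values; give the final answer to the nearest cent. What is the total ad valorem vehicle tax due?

$876.82

2003-01-01 to 2003-01-20: 20 days at 4.1% → $36000 × 4.1% × 20/365 = $80.8767
2003-01-21 to 2003-02-21: 32 days at 3.7% → $36000 × 3.7% × 32/365 = $116.7781
2003-02-22 to 2003-12-31: 313 days at 2.2% → $36000 × 2.2% × 313/365 = $679.1671
Total = $876.8219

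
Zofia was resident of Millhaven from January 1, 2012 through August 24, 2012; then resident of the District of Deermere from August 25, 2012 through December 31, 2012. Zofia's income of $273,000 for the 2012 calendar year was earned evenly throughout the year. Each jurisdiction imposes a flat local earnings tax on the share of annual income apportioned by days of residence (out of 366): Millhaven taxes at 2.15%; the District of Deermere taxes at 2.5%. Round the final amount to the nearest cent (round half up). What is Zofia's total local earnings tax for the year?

Millhaven, January 1 – August 24, 2012: 237 days → $273,000 × 2.15% × 237/366 = $3,800.7418
The District of Deermere, August 25 – December 31, 2012: 129 days → $273,000 × 2.5% × 129/366 = $2,405.5328
Total = $6,206.2746

$6,206.27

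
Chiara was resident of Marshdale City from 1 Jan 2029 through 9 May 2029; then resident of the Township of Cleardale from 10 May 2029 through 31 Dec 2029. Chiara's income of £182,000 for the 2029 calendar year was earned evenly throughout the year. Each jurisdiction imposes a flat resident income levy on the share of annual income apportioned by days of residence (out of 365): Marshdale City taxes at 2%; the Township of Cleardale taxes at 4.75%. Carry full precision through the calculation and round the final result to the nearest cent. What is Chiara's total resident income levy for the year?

£6,876.11

Marshdale City, 1 Jan – 9 May 2029: 129 days → £182,000 × 2% × 129/365 = £1,286.4658
The Township of Cleardale, 10 May – 31 Dec 2029: 236 days → £182,000 × 4.75% × 236/365 = £5,589.6438
Total = £6,876.1096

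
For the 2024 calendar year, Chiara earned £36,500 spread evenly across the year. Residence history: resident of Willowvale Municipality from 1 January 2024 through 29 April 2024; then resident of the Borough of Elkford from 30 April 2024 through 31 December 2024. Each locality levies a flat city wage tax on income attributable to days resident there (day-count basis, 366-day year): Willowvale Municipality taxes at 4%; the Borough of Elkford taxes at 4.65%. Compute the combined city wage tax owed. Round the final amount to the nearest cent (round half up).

Willowvale Municipality, 1 January – 29 April 2024: 120 days → £36,500 × 4% × 120/366 = £478.6885
The Borough of Elkford, 30 April – 31 December 2024: 246 days → £36,500 × 4.65% × 246/366 = £1,140.7746
Total = £1,619.4631

£1,619.46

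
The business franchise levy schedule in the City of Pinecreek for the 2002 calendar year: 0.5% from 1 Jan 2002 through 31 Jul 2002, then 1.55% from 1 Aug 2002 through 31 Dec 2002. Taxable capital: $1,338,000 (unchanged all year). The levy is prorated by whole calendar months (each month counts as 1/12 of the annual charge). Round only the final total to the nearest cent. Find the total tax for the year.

$12,543.75

1 Jan – 31 Jul 2002: 7 months at 0.5% → $1,338,000 × 0.5% × 7/12 = $3,902.5000
1 Aug – 31 Dec 2002: 5 months at 1.55% → $1,338,000 × 1.55% × 5/12 = $8,641.2500
Total = $12,543.7500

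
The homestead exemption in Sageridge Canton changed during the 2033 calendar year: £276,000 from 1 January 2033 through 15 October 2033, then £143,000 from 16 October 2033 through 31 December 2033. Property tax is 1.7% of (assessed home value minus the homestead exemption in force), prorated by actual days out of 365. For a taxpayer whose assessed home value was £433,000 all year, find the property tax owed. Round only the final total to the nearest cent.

£3,145.98

1 January – 15 October 2033: 288 days, exemption £276,000 → (£433,000 − £276,000) × 1.7% × 288/365 = £2,105.9507
16 October – 31 December 2033: 77 days, exemption £143,000 → (£433,000 − £143,000) × 1.7% × 77/365 = £1,040.0274
Total = £3,145.9781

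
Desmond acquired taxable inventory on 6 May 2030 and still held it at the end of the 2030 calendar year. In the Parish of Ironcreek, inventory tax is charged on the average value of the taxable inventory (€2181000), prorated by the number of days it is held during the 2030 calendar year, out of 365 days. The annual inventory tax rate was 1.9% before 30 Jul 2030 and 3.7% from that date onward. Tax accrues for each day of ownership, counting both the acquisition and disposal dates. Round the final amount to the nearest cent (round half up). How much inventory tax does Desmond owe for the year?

6 May – 29 Jul 2030: 85 days at 1.9% → €2181000 × 1.9% × 85/365 = €9650.1781
30 Jul – 31 Dec 2030: 155 days at 3.7% → €2181000 × 3.7% × 155/365 = €34268.5890
Total = €43918.7671

€43918.77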